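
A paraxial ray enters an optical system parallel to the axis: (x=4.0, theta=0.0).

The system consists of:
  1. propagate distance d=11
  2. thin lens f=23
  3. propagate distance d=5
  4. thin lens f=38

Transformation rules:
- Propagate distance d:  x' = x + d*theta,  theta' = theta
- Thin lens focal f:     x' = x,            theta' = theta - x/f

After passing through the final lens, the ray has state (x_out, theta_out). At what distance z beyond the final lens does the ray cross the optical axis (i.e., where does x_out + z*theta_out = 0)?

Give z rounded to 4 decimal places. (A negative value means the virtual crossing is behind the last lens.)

Answer: 12.2143

Derivation:
Initial: x=4.0000 theta=0.0000
After 1 (propagate distance d=11): x=4.0000 theta=0.0000
After 2 (thin lens f=23): x=4.0000 theta=-4/23 (≈-0.1739)
After 3 (propagate distance d=5): x=72/23 (≈3.1304) theta=-4/23 (≈-0.1739)
After 4 (thin lens f=38): x=72/23 (≈3.1304) theta=-112/437 (≈-0.2563)
z_focus = -x_out/theta_out = -(72/23)/(-112/437) = 171/14 ≈ 12.2143
Rounded to 4 decimal places: z = 12.2143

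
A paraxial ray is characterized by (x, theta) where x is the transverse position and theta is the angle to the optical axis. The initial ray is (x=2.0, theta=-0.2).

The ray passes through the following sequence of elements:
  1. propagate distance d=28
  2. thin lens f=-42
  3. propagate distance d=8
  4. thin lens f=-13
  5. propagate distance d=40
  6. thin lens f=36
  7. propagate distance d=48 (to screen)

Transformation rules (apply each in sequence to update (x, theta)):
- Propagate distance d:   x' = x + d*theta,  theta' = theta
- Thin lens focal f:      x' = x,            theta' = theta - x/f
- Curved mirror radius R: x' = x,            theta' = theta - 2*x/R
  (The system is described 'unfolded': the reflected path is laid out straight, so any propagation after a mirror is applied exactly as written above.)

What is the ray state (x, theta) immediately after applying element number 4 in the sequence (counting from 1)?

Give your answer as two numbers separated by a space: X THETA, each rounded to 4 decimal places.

Answer: -5.8857 -0.7385

Derivation:
Initial: x=2.0000 theta=-0.2000
After 1 (propagate distance d=28): x=-3.6000 theta=-0.2000
After 2 (thin lens f=-42): x=-3.6000 theta=-2/7 (≈-0.2857)
After 3 (propagate distance d=8): x=-206/35 (≈-5.8857) theta=-2/7 (≈-0.2857)
After 4 (thin lens f=-13): x=-206/35 (≈-5.8857) theta=-48/65 (≈-0.7385)
Rounded to 4 decimal places: x = -5.8857, theta = -0.7385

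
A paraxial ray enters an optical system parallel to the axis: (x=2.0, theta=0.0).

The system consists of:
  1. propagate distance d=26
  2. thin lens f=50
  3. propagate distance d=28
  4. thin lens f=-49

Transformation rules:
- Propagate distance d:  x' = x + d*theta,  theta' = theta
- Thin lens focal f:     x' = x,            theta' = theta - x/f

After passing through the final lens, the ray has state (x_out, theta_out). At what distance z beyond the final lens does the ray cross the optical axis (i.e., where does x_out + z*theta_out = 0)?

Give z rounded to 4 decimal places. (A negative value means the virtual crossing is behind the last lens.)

Initial: x=2.0000 theta=0.0000
After 1 (propagate distance d=26): x=2.0000 theta=0.0000
After 2 (thin lens f=50): x=2.0000 theta=-0.0400
After 3 (propagate distance d=28): x=0.8800 theta=-0.0400
After 4 (thin lens f=-49): x=0.8800 theta=-27/1225 (≈-0.0220)
z_focus = -x_out/theta_out = -(0.8800)/(-27/1225) = 1078/27 ≈ 39.9259
Rounded to 4 decimal places: z = 39.9259

Answer: 39.9259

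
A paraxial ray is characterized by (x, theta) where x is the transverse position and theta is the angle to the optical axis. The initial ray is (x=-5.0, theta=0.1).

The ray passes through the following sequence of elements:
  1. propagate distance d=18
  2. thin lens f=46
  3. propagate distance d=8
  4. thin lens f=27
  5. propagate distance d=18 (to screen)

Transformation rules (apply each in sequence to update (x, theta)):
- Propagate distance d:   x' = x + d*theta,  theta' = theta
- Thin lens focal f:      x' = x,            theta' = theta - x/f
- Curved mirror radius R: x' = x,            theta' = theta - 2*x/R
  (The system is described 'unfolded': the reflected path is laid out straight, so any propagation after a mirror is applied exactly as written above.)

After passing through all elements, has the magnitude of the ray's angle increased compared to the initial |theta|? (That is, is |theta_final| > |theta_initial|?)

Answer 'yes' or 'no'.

Answer: yes

Derivation:
Initial: x=-5.0000 theta=0.1000
After 1 (propagate distance d=18): x=-3.2000 theta=0.1000
After 2 (thin lens f=46): x=-3.2000 theta=39/230 (≈0.1696)
After 3 (propagate distance d=8): x=-212/115 (≈-1.8435) theta=39/230 (≈0.1696)
After 4 (thin lens f=27): x=-212/115 (≈-1.8435) theta=1477/6210 (≈0.2378)
After 5 (propagate distance d=18 (to screen)): x=841/345 (≈2.4377) theta=1477/6210 (≈0.2378)
|theta_initial|=0.1000 |theta_final|=1477/6210 (≈0.2378) -> increased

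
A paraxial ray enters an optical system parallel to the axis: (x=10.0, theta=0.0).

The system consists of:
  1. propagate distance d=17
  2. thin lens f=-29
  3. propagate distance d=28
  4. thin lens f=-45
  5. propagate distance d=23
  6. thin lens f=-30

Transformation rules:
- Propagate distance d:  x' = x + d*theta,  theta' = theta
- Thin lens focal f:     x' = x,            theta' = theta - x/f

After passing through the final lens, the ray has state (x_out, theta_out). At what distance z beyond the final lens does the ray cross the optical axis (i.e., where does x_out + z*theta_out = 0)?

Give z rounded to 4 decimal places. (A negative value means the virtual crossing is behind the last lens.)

Answer: -18.4833

Derivation:
Initial: x=10.0000 theta=0.0000
After 1 (propagate distance d=17): x=10.0000 theta=0.0000
After 2 (thin lens f=-29): x=10.0000 theta=10/29 (≈0.3448)
After 3 (propagate distance d=28): x=570/29 (≈19.6552) theta=10/29 (≈0.3448)
After 4 (thin lens f=-45): x=570/29 (≈19.6552) theta=68/87 (≈0.7816)
After 5 (propagate distance d=23): x=3274/87 (≈37.6322) theta=68/87 (≈0.7816)
After 6 (thin lens f=-30): x=3274/87 (≈37.6322) theta=2657/1305 (≈2.0360)
z_focus = -x_out/theta_out = -(3274/87)/(2657/1305) = -49110/2657 ≈ -18.4833
Rounded to 4 decimal places: z = -18.4833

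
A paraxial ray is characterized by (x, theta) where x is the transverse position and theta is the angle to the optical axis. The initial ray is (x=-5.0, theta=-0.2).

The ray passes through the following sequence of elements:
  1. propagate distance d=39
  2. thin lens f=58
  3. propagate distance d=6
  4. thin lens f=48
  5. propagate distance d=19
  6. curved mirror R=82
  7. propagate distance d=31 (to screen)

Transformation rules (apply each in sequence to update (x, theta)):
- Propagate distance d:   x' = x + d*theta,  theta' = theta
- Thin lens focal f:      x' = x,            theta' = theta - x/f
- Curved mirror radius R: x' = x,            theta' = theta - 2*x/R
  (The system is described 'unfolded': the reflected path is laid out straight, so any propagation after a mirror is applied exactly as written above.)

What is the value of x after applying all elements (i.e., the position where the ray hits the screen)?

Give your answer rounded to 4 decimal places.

Answer: 7.0559

Derivation:
Initial: x=-5.0000 theta=-0.2000
After 1 (propagate distance d=39): x=-12.8000 theta=-0.2000
After 2 (thin lens f=58): x=-12.8000 theta=3/145 (≈0.0207)
After 3 (propagate distance d=6): x=-1838/145 (≈-12.6759) theta=3/145 (≈0.0207)
After 4 (thin lens f=48): x=-1838/145 (≈-12.6759) theta=991/3480 (≈0.2848)
After 5 (propagate distance d=19): x=-25283/3480 (≈-7.2652) theta=991/3480 (≈0.2848)
After 6 (curved mirror R=82): x=-25283/3480 (≈-7.2652) theta=32957/71340 (≈0.4620)
After 7 (propagate distance d=31 (to screen)): x=335577/47560 (≈7.0559) theta=32957/71340 (≈0.4620)
Rounded to 4 decimal places: x = 7.0559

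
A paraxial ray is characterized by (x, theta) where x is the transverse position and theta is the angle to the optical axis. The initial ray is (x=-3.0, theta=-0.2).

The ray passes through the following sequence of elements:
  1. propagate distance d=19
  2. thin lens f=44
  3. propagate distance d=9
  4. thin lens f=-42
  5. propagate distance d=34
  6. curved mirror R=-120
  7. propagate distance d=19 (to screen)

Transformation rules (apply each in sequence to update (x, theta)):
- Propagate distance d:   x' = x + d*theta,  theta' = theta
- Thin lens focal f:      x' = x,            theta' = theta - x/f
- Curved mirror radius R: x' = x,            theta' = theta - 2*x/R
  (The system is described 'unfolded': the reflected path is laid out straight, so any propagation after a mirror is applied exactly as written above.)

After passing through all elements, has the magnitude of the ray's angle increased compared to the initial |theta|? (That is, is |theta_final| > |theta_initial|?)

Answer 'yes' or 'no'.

Answer: yes

Derivation:
Initial: x=-3.0000 theta=-0.2000
After 1 (propagate distance d=19): x=-6.8000 theta=-0.2000
After 2 (thin lens f=44): x=-6.8000 theta=-1/22 (≈-0.0455)
After 3 (propagate distance d=9): x=-793/110 (≈-7.2091) theta=-1/22 (≈-0.0455)
After 4 (thin lens f=-42): x=-793/110 (≈-7.2091) theta=-1003/4620 (≈-0.2171)
After 5 (propagate distance d=34): x=-1532/105 (≈-14.5905) theta=-1003/4620 (≈-0.2171)
After 6 (curved mirror R=-120): x=-1532/105 (≈-14.5905) theta=-31897/69300 (≈-0.4603)
After 7 (propagate distance d=19 (to screen)): x=-1617163/69300 (≈-23.3357) theta=-31897/69300 (≈-0.4603)
|theta_initial|=0.2000 |theta_final|=31897/69300 (≈0.4603) -> increased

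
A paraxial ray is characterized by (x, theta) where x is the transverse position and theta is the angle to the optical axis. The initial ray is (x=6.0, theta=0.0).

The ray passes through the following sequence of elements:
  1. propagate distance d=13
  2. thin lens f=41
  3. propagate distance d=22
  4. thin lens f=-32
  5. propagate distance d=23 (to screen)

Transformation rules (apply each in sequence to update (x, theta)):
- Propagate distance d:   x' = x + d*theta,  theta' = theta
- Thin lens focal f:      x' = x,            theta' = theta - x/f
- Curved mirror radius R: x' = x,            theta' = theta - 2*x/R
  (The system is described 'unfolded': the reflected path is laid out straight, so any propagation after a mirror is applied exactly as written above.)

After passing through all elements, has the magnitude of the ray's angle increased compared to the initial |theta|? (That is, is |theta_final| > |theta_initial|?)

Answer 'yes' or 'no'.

Initial: x=6.0000 theta=0.0000
After 1 (propagate distance d=13): x=6.0000 theta=0.0000
After 2 (thin lens f=41): x=6.0000 theta=-6/41 (≈-0.1463)
After 3 (propagate distance d=22): x=114/41 (≈2.7805) theta=-6/41 (≈-0.1463)
After 4 (thin lens f=-32): x=114/41 (≈2.7805) theta=-39/656 (≈-0.0595)
After 5 (propagate distance d=23 (to screen)): x=927/656 (≈1.4131) theta=-39/656 (≈-0.0595)
|theta_initial|=0.0000 |theta_final|=39/656 (≈0.0595) -> increased

Answer: yes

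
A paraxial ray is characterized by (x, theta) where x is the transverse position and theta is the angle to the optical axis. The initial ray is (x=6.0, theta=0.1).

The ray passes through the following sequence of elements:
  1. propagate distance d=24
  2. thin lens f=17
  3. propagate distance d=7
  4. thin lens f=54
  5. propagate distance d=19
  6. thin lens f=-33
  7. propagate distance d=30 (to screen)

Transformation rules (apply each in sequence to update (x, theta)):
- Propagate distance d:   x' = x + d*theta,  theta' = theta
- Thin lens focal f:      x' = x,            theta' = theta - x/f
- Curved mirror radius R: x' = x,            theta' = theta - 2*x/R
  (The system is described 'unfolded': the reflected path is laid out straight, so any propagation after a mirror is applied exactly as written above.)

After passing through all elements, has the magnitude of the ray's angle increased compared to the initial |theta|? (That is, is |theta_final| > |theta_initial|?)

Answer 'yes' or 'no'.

Initial: x=6.0000 theta=0.1000
After 1 (propagate distance d=24): x=8.4000 theta=0.1000
After 2 (thin lens f=17): x=8.4000 theta=-67/170 (≈-0.3941)
After 3 (propagate distance d=7): x=959/170 (≈5.6412) theta=-67/170 (≈-0.3941)
After 4 (thin lens f=54): x=959/170 (≈5.6412) theta=-4577/9180 (≈-0.4986)
After 5 (propagate distance d=19): x=-35177/9180 (≈-3.8319) theta=-4577/9180 (≈-0.4986)
After 6 (thin lens f=-33): x=-35177/9180 (≈-3.8319) theta=-5477/8910 (≈-0.6147)
After 7 (propagate distance d=30 (to screen)): x=-83301/3740 (≈-22.2730) theta=-5477/8910 (≈-0.6147)
|theta_initial|=0.1000 |theta_final|=5477/8910 (≈0.6147) -> increased

Answer: yes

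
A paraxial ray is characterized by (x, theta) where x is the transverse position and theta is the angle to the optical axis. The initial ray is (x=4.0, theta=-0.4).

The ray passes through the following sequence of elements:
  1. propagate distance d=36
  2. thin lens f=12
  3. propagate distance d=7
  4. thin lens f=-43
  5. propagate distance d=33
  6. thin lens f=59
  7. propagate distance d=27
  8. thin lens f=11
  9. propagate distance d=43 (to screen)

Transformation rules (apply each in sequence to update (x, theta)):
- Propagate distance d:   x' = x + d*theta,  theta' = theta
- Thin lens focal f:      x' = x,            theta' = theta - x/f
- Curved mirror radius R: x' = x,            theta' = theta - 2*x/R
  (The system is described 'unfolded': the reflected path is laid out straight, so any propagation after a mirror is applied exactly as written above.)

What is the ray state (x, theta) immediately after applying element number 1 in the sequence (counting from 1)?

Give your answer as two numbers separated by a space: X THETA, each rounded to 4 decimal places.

Answer: -10.4000 -0.4000

Derivation:
Initial: x=4.0000 theta=-0.4000
After 1 (propagate distance d=36): x=-10.4000 theta=-0.4000
Rounded to 4 decimal places: x = -10.4000, theta = -0.4000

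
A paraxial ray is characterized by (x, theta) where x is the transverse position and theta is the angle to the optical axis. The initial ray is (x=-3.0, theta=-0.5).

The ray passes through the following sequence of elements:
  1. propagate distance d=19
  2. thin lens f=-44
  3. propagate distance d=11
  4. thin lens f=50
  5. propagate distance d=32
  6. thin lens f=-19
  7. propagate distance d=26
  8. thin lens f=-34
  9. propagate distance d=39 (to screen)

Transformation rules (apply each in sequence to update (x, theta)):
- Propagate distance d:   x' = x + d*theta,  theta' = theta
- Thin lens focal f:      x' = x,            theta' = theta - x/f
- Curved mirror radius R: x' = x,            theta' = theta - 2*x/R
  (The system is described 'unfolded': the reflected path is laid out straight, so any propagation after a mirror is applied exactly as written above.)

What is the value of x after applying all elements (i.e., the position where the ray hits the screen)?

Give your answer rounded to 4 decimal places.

Answer: -267.6632

Derivation:
Initial: x=-3.0000 theta=-0.5000
After 1 (propagate distance d=19): x=-12.5000 theta=-0.5000
After 2 (thin lens f=-44): x=-12.5000 theta=-69/88 (≈-0.7841)
After 3 (propagate distance d=11): x=-21.1250 theta=-69/88 (≈-0.7841)
After 4 (thin lens f=50): x=-21.1250 theta=-1591/4400 (≈-0.3616)
After 5 (propagate distance d=32): x=-71931/2200 (≈-32.6959) theta=-1591/4400 (≈-0.3616)
After 6 (thin lens f=-19): x=-71931/2200 (≈-32.6959) theta=-174091/83600 (≈-2.0824)
After 7 (propagate distance d=26): x=-453734/5225 (≈-86.8390) theta=-174091/83600 (≈-2.0824)
After 8 (thin lens f=-34): x=-453734/5225 (≈-86.8390) theta=-6589419/1421200 (≈-4.6365)
After 9 (propagate distance d=39 (to screen)): x=-380402989/1421200 (≈-267.6632) theta=-6589419/1421200 (≈-4.6365)
Rounded to 4 decimal places: x = -267.6632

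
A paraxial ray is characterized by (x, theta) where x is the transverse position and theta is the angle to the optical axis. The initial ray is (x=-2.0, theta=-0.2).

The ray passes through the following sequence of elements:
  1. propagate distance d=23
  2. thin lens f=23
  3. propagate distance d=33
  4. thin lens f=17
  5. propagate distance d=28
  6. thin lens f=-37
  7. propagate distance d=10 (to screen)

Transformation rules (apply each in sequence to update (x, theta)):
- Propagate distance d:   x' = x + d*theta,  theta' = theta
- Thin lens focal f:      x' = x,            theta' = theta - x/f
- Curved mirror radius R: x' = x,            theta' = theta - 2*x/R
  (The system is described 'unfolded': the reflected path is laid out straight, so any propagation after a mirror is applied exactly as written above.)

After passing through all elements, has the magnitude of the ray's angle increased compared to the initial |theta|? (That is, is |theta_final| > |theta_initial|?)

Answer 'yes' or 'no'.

Initial: x=-2.0000 theta=-0.2000
After 1 (propagate distance d=23): x=-6.6000 theta=-0.2000
After 2 (thin lens f=23): x=-6.6000 theta=2/23 (≈0.0870)
After 3 (propagate distance d=33): x=-429/115 (≈-3.7304) theta=2/23 (≈0.0870)
After 4 (thin lens f=17): x=-429/115 (≈-3.7304) theta=599/1955 (≈0.3064)
After 5 (propagate distance d=28): x=9479/1955 (≈4.8486) theta=599/1955 (≈0.3064)
After 6 (thin lens f=-37): x=9479/1955 (≈4.8486) theta=31642/72335 (≈0.4374)
After 7 (propagate distance d=10 (to screen)): x=667143/72335 (≈9.2230) theta=31642/72335 (≈0.4374)
|theta_initial|=0.2000 |theta_final|=31642/72335 (≈0.4374) -> increased

Answer: yes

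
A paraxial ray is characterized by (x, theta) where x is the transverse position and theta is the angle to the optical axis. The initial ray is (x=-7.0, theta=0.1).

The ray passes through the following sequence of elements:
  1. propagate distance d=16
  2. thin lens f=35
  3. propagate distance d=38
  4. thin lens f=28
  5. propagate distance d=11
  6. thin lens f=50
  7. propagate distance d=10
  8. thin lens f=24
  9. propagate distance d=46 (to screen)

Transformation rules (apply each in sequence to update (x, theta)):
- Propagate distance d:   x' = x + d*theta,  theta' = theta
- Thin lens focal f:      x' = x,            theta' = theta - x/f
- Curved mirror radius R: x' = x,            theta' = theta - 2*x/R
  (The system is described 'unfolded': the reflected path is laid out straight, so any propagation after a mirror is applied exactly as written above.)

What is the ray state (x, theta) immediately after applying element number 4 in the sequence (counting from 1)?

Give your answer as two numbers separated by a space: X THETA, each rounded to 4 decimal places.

Answer: 4.2629 0.1020

Derivation:
Initial: x=-7.0000 theta=0.1000
After 1 (propagate distance d=16): x=-5.4000 theta=0.1000
After 2 (thin lens f=35): x=-5.4000 theta=89/350 (≈0.2543)
After 3 (propagate distance d=38): x=746/175 (≈4.2629) theta=89/350 (≈0.2543)
After 4 (thin lens f=28): x=746/175 (≈4.2629) theta=5/49 (≈0.1020)
Rounded to 4 decimal places: x = 4.2629, theta = 0.1020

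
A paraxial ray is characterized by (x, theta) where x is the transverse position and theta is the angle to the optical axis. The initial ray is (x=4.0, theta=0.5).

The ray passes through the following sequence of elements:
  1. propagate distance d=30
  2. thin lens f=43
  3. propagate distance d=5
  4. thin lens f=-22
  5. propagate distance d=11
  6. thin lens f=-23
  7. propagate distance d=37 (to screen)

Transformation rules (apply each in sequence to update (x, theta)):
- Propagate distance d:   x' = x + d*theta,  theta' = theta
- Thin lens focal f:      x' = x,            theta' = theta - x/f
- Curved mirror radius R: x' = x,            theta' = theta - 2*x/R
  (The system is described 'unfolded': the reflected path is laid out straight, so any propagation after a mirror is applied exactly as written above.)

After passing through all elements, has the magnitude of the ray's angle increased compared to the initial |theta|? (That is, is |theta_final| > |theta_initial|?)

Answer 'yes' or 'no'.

Answer: yes

Derivation:
Initial: x=4.0000 theta=0.5000
After 1 (propagate distance d=30): x=19.0000 theta=0.5000
After 2 (thin lens f=43): x=19.0000 theta=5/86 (≈0.0581)
After 3 (propagate distance d=5): x=1659/86 (≈19.2907) theta=5/86 (≈0.0581)
After 4 (thin lens f=-22): x=1659/86 (≈19.2907) theta=1769/1892 (≈0.9350)
After 5 (propagate distance d=11): x=5087/172 (≈29.5756) theta=1769/1892 (≈0.9350)
After 6 (thin lens f=-23): x=5087/172 (≈29.5756) theta=24161/10879 (≈2.2209)
After 7 (propagate distance d=37 (to screen)): x=4862839/43516 (≈111.7483) theta=24161/10879 (≈2.2209)
|theta_initial|=0.5000 |theta_final|=24161/10879 (≈2.2209) -> increased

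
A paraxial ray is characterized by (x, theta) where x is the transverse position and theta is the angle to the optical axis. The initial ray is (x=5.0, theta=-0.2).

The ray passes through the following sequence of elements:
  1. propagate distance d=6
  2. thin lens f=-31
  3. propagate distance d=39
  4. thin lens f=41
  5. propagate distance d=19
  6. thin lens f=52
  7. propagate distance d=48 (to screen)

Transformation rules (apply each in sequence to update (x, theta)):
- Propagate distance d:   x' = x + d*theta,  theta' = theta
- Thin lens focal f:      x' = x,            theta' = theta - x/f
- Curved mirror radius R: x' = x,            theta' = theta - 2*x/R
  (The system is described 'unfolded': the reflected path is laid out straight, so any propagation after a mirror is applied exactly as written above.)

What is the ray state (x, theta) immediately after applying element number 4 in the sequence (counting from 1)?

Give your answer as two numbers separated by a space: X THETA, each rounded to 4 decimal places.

Answer: 0.7806 -0.0965

Derivation:
Initial: x=5.0000 theta=-0.2000
After 1 (propagate distance d=6): x=3.8000 theta=-0.2000
After 2 (thin lens f=-31): x=3.8000 theta=-12/155 (≈-0.0774)
After 3 (propagate distance d=39): x=121/155 (≈0.7806) theta=-12/155 (≈-0.0774)
After 4 (thin lens f=41): x=121/155 (≈0.7806) theta=-613/6355 (≈-0.0965)
Rounded to 4 decimal places: x = 0.7806, theta = -0.0965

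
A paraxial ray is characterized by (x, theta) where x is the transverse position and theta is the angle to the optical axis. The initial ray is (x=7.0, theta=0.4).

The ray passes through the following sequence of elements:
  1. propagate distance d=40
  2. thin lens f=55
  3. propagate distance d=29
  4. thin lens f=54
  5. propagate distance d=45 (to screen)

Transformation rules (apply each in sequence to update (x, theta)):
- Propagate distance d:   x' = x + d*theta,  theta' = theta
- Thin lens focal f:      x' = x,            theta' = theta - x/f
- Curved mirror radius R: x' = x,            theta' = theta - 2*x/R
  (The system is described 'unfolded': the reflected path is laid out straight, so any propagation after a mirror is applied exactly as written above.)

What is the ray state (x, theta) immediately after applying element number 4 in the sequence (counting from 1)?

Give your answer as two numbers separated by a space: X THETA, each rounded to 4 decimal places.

Initial: x=7.0000 theta=0.4000
After 1 (propagate distance d=40): x=23.0000 theta=0.4000
After 2 (thin lens f=55): x=23.0000 theta=-1/55 (≈-0.0182)
After 3 (propagate distance d=29): x=1236/55 (≈22.4727) theta=-1/55 (≈-0.0182)
After 4 (thin lens f=54): x=1236/55 (≈22.4727) theta=-43/99 (≈-0.4343)
Rounded to 4 decimal places: x = 22.4727, theta = -0.4343

Answer: 22.4727 -0.4343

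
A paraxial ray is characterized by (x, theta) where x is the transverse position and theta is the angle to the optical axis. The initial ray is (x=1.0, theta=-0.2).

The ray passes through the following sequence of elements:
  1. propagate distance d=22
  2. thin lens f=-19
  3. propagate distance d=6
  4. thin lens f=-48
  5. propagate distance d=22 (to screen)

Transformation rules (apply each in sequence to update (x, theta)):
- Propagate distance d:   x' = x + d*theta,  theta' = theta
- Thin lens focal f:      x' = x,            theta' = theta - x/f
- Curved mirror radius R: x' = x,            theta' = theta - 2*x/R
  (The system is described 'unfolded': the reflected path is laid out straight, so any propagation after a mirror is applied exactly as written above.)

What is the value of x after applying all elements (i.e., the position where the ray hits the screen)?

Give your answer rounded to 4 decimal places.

Initial: x=1.0000 theta=-0.2000
After 1 (propagate distance d=22): x=-3.4000 theta=-0.2000
After 2 (thin lens f=-19): x=-3.4000 theta=-36/95 (≈-0.3789)
After 3 (propagate distance d=6): x=-539/95 (≈-5.6737) theta=-36/95 (≈-0.3789)
After 4 (thin lens f=-48): x=-539/95 (≈-5.6737) theta=-2267/4560 (≈-0.4971)
After 5 (propagate distance d=22 (to screen)): x=-37873/2280 (≈-16.6110) theta=-2267/4560 (≈-0.4971)
Rounded to 4 decimal places: x = -16.6110

Answer: -16.6110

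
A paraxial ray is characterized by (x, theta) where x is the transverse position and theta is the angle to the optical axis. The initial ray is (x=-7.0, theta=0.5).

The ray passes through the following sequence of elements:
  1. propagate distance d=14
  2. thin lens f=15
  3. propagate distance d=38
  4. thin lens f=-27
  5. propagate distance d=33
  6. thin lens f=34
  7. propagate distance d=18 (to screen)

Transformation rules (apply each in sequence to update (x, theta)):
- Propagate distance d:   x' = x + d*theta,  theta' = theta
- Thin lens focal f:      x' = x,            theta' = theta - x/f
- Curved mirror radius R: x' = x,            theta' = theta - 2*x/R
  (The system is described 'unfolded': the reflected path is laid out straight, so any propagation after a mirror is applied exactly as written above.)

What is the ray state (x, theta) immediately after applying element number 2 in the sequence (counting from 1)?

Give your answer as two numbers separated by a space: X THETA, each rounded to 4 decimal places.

Initial: x=-7.0000 theta=0.5000
After 1 (propagate distance d=14): x=0.0000 theta=0.5000
After 2 (thin lens f=15): x=0.0000 theta=0.5000
Rounded to 4 decimal places: x = 0.0000, theta = 0.5000

Answer: 0.0000 0.5000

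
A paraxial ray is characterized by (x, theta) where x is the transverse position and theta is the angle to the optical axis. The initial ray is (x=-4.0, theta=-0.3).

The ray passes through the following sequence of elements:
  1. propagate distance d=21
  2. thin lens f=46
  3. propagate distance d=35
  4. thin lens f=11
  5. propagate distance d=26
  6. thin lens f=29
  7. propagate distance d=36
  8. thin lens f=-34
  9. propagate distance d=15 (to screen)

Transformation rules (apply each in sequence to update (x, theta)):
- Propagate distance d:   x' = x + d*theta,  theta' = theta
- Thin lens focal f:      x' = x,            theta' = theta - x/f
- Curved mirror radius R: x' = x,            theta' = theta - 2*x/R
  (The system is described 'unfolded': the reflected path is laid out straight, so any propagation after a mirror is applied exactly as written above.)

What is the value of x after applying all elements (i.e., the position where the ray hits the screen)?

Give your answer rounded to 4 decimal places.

Answer: 60.1481

Derivation:
Initial: x=-4.0000 theta=-0.3000
After 1 (propagate distance d=21): x=-10.3000 theta=-0.3000
After 2 (thin lens f=46): x=-10.3000 theta=-7/92 (≈-0.0761)
After 3 (propagate distance d=35): x=-5963/460 (≈-12.9630) theta=-7/92 (≈-0.0761)
After 4 (thin lens f=11): x=-5963/460 (≈-12.9630) theta=2789/2530 (≈1.1024)
After 5 (propagate distance d=26): x=15887/1012 (≈15.6986) theta=2789/2530 (≈1.1024)
After 6 (thin lens f=29): x=15887/1012 (≈15.6986) theta=82327/146740 (≈0.5610)
After 7 (propagate distance d=36): x=5267387/146740 (≈35.8961) theta=82327/146740 (≈0.5610)
After 8 (thin lens f=-34): x=5267387/146740 (≈35.8961) theta=1613301/997832 (≈1.6168)
After 9 (propagate distance d=15 (to screen)): x=300088733/4989160 (≈60.1481) theta=1613301/997832 (≈1.6168)
Rounded to 4 decimal places: x = 60.1481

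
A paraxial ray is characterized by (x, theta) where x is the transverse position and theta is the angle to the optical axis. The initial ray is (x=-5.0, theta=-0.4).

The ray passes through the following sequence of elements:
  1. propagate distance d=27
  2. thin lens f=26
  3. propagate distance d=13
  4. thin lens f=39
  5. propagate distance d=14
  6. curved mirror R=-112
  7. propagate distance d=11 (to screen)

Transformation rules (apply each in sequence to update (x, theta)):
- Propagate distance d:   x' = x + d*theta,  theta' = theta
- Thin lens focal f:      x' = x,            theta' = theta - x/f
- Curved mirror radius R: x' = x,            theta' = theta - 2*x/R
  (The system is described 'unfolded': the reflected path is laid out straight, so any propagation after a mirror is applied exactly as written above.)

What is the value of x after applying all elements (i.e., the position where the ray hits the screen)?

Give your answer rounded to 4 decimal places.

Initial: x=-5.0000 theta=-0.4000
After 1 (propagate distance d=27): x=-15.8000 theta=-0.4000
After 2 (thin lens f=26): x=-15.8000 theta=27/130 (≈0.2077)
After 3 (propagate distance d=13): x=-13.1000 theta=27/130 (≈0.2077)
After 4 (thin lens f=39): x=-13.1000 theta=106/195 (≈0.5436)
After 5 (propagate distance d=14): x=-2141/390 (≈-5.4897) theta=106/195 (≈0.5436)
After 6 (curved mirror R=-112): x=-2141/390 (≈-5.4897) theta=9731/21840 (≈0.4456)
After 7 (propagate distance d=11 (to screen)): x=-857/1456 (≈-0.5886) theta=9731/21840 (≈0.4456)
Rounded to 4 decimal places: x = -0.5886

Answer: -0.5886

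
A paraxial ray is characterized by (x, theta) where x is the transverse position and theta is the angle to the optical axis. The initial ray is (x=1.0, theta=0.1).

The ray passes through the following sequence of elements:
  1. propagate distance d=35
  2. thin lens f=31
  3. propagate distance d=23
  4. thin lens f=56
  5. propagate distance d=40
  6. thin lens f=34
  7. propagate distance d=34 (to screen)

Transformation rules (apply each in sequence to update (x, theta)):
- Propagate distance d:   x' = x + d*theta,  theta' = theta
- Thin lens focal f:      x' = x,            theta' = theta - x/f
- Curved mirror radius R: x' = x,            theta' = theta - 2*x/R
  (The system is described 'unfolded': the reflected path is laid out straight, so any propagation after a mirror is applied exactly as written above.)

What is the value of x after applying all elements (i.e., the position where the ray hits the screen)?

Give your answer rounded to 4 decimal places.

Answer: -3.6370

Derivation:
Initial: x=1.0000 theta=0.1000
After 1 (propagate distance d=35): x=4.5000 theta=0.1000
After 2 (thin lens f=31): x=4.5000 theta=-7/155 (≈-0.0452)
After 3 (propagate distance d=23): x=1073/310 (≈3.4613) theta=-7/155 (≈-0.0452)
After 4 (thin lens f=56): x=1073/310 (≈3.4613) theta=-1857/17360 (≈-0.1070)
After 5 (propagate distance d=40): x=-887/1085 (≈-0.8175) theta=-1857/17360 (≈-0.1070)
After 6 (thin lens f=34): x=-887/1085 (≈-0.8175) theta=-24473/295120 (≈-0.0829)
After 7 (propagate distance d=34 (to screen)): x=-31569/8680 (≈-3.6370) theta=-24473/295120 (≈-0.0829)
Rounded to 4 decimal places: x = -3.6370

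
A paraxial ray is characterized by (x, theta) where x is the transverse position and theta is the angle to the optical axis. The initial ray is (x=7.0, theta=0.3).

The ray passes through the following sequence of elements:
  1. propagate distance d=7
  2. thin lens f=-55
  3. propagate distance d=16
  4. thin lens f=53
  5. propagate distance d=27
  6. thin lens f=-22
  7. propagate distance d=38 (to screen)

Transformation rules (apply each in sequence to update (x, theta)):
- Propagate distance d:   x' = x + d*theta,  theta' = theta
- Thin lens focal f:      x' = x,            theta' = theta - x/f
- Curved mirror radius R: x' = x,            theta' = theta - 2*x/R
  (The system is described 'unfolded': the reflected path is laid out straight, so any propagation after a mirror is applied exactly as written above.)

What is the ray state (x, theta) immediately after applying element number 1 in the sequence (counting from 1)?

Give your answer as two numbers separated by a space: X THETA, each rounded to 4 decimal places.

Answer: 9.1000 0.3000

Derivation:
Initial: x=7.0000 theta=0.3000
After 1 (propagate distance d=7): x=9.1000 theta=0.3000
Rounded to 4 decimal places: x = 9.1000, theta = 0.3000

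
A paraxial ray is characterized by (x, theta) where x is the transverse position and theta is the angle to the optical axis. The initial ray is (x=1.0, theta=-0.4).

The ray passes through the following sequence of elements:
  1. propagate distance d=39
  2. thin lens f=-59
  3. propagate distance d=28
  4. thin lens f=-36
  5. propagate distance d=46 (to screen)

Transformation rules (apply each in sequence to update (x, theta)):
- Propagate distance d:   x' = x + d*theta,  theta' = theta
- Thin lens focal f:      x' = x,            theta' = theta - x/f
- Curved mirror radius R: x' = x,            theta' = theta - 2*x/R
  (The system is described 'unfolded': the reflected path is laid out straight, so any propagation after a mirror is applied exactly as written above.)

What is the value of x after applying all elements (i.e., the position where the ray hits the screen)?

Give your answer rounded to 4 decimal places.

Initial: x=1.0000 theta=-0.4000
After 1 (propagate distance d=39): x=-14.6000 theta=-0.4000
After 2 (thin lens f=-59): x=-14.6000 theta=-191/295 (≈-0.6475)
After 3 (propagate distance d=28): x=-1931/59 (≈-32.7288) theta=-191/295 (≈-0.6475)
After 4 (thin lens f=-36): x=-1931/59 (≈-32.7288) theta=-16531/10620 (≈-1.5566)
After 5 (propagate distance d=46 (to screen)): x=-554003/5310 (≈-104.3320) theta=-16531/10620 (≈-1.5566)
Rounded to 4 decimal places: x = -104.3320

Answer: -104.3320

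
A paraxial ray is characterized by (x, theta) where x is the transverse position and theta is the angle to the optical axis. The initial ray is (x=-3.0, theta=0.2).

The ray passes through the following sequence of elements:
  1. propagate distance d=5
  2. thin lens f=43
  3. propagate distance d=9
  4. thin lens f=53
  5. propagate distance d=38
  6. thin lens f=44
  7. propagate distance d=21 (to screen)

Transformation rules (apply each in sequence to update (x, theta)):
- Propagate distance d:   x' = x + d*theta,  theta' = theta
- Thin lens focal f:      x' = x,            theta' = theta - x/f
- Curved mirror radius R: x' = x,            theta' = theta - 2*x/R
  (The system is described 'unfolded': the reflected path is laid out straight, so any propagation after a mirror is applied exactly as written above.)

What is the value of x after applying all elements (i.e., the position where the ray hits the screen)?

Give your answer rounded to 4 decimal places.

Initial: x=-3.0000 theta=0.2000
After 1 (propagate distance d=5): x=-2.0000 theta=0.2000
After 2 (thin lens f=43): x=-2.0000 theta=53/215 (≈0.2465)
After 3 (propagate distance d=9): x=47/215 (≈0.2186) theta=53/215 (≈0.2465)
After 4 (thin lens f=53): x=47/215 (≈0.2186) theta=2762/11395 (≈0.2424)
After 5 (propagate distance d=38): x=107447/11395 (≈9.4293) theta=2762/11395 (≈0.2424)
After 6 (thin lens f=44): x=107447/11395 (≈9.4293) theta=14081/501380 (≈0.0281)
After 7 (propagate distance d=21 (to screen)): x=5023369/501380 (≈10.0191) theta=14081/501380 (≈0.0281)
Rounded to 4 decimal places: x = 10.0191

Answer: 10.0191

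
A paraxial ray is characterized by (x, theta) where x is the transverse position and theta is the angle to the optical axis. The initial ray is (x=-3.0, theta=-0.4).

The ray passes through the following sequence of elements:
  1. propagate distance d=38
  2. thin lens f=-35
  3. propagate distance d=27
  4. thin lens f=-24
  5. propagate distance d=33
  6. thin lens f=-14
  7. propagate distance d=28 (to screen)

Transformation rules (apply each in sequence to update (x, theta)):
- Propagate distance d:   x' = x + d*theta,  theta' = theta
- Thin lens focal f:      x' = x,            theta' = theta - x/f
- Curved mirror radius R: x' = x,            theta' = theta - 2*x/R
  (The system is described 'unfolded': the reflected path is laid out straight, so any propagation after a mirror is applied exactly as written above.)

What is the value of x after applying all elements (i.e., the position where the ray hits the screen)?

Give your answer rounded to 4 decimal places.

Answer: -473.7133

Derivation:
Initial: x=-3.0000 theta=-0.4000
After 1 (propagate distance d=38): x=-18.2000 theta=-0.4000
After 2 (thin lens f=-35): x=-18.2000 theta=-0.9200
After 3 (propagate distance d=27): x=-43.0400 theta=-0.9200
After 4 (thin lens f=-24): x=-43.0400 theta=-407/150 (≈-2.7133)
After 5 (propagate distance d=33): x=-132.5800 theta=-407/150 (≈-2.7133)
After 6 (thin lens f=-14): x=-132.5800 theta=-731/60 (≈-12.1833)
After 7 (propagate distance d=28 (to screen)): x=-71057/150 (≈-473.7133) theta=-731/60 (≈-12.1833)
Rounded to 4 decimal places: x = -473.7133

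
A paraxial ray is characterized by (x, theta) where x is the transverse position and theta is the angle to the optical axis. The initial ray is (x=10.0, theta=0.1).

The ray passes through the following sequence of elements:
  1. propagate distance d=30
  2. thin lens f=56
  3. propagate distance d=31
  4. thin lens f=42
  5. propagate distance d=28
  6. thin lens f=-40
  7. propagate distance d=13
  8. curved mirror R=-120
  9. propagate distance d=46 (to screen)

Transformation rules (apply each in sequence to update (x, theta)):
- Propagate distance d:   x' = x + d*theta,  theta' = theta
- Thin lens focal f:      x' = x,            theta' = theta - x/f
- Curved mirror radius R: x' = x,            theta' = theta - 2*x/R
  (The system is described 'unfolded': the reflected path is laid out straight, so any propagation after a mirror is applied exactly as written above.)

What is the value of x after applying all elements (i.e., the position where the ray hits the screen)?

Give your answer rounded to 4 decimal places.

Initial: x=10.0000 theta=0.1000
After 1 (propagate distance d=30): x=13.0000 theta=0.1000
After 2 (thin lens f=56): x=13.0000 theta=-37/280 (≈-0.1321)
After 3 (propagate distance d=31): x=2493/280 (≈8.9036) theta=-37/280 (≈-0.1321)
After 4 (thin lens f=42): x=2493/280 (≈8.9036) theta=-1349/3920 (≈-0.3441)
After 5 (propagate distance d=28): x=-41/56 (≈-0.7321) theta=-1349/3920 (≈-0.3441)
After 6 (thin lens f=-40): x=-41/56 (≈-0.7321) theta=-5683/15680 (≈-0.3624)
After 7 (propagate distance d=13): x=-85359/15680 (≈-5.4438) theta=-5683/15680 (≈-0.3624)
After 8 (curved mirror R=-120): x=-85359/15680 (≈-5.4438) theta=-142113/313600 (≈-0.4532)
After 9 (propagate distance d=46 (to screen)): x=-4122189/156800 (≈-26.2895) theta=-142113/313600 (≈-0.4532)
Rounded to 4 decimal places: x = -26.2895

Answer: -26.2895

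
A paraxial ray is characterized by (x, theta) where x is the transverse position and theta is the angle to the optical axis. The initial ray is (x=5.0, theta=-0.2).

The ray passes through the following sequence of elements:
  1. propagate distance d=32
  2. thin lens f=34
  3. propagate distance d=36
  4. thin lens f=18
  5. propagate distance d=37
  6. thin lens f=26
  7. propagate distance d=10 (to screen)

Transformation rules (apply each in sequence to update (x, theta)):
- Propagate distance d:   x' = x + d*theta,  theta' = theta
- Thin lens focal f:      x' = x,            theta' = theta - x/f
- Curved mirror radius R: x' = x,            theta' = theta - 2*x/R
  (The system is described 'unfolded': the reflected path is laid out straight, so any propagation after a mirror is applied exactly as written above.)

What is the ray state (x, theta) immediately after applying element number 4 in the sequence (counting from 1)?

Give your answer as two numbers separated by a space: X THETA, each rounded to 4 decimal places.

Initial: x=5.0000 theta=-0.2000
After 1 (propagate distance d=32): x=-1.4000 theta=-0.2000
After 2 (thin lens f=34): x=-1.4000 theta=-27/170 (≈-0.1588)
After 3 (propagate distance d=36): x=-121/17 (≈-7.1176) theta=-27/170 (≈-0.1588)
After 4 (thin lens f=18): x=-121/17 (≈-7.1176) theta=181/765 (≈0.2366)
Rounded to 4 decimal places: x = -7.1176, theta = 0.2366

Answer: -7.1176 0.2366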